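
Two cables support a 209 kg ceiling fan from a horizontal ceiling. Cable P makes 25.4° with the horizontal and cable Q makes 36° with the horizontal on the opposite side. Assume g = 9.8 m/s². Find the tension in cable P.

Weight W = 209 × 9.8 = 2048 N acts straight down.
Horizontal: T_P cos 25.4° = T_Q cos 36°  →  T_Q = 1.117 T_P.
Vertical: T_P sin 25.4° + T_Q sin 36° = 2048.
Substituting the horizontal relation into the vertical equation gives 1.085 T_P = 2048, so T_P = 1887 N.

T_P ≈ 1890 N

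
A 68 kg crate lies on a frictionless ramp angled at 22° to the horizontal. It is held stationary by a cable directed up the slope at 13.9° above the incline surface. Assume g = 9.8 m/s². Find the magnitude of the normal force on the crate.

Take axes along and perpendicular to the incline. Weight components: W sin 22° = 249.6 N down-slope, W cos 22° = 617.9 N into the surface.
Along incline: T cos 13.9° = W sin 22° → T = 257.2 N.
Perpendicular: N = W cos 22° − T sin 13.9° = 556.1 N.

N ≈ 556 N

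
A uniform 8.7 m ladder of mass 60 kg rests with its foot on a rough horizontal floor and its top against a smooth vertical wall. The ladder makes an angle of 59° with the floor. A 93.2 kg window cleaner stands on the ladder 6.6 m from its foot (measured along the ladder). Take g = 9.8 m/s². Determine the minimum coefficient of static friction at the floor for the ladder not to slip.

μ_min ≈ 0.395

ΣF_y = 0: N_floor = 60×9.8 + 93.2×9.8 = 1501.4 N.
Torques about the foot: N_wall · 8.7 sin 59° = 60×9.8×4.35 cos 59° + 93.2×9.8×6.6 cos 59° → N_wall = 592.99 N.
ΣF_x = 0: f_floor = N_wall = 592.99 N.
μ_min = f_floor / N_floor = 592.99 / 1501.4 = 0.395.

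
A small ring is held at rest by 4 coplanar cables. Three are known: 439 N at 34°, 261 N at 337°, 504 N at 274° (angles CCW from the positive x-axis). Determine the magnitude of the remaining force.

Sum the known components: ΣF_x = 639.4 N, ΣF_y = -359.3 N.
For equilibrium the remaining force must supply (−ΣF_x, −ΣF_y) = (-639.4, 359.3) N.
Magnitude = √((-639.4)² + (359.3)²) = 733.4 N; direction = atan2(359.3, -639.4) = 150.7°.

F ≈ 733 N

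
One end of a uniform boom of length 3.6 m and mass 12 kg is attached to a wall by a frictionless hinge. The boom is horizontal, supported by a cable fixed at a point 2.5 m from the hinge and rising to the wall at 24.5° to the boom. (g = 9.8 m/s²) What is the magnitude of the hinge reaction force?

|H| ≈ 189 N

Take torques about the hinge: T sin 24.5° · 2.5 = 12×9.8×1.8 = 211.68 N·m.
So T = 211.68 / (0.4147 × 2.5) = 204.18 N.
ΣF_x = 0: H_x = T cos 24.5° = 185.8 N.
ΣF_y = 0: H_y = (12×9.8) − T sin 24.5° = 117.6 − 84.672 = 32.928 N.
|H| = √(H_x² + H_y²) = √((185.8)² + (32.928)²) = 188.69 N.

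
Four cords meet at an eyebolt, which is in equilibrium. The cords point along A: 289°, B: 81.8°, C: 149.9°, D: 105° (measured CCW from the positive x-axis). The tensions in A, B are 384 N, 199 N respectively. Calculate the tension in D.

Resolve: ΣF_x = 384 cos 289° + 199 cos 81.8° + T_C cos 149.9° + T_D cos 105° = 0.
        ΣF_y = 384 sin 289° + 199 sin 81.8° + T_C sin 149.9° + T_D sin 105° = 0.
The known terms sum to (153.4, -166.1) N, so -0.8652 T_C − 0.2588 T_D = -153.4 and 0.5015 T_C + 0.9659 T_D = 166.1.
Solving simultaneously: T_C = 149 N, T_D = 94.61 N.

T_D ≈ 94.6 N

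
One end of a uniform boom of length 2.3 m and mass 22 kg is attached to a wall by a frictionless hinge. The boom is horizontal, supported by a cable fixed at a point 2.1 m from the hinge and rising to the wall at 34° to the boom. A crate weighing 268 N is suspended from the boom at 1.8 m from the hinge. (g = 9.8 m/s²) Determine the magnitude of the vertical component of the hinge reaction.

|H_y| ≈ 136 N

Take torques about the hinge: T sin 34° · 2.1 = 22×9.8×1.15 + 268×1.8 = 730.34 N·m.
So T = 730.34 / (0.5592 × 2.1) = 621.93 N.
ΣF_y = 0: H_y = (22×9.8 + 268) − T sin 34° = 483.6 − 347.78 = 135.82 N.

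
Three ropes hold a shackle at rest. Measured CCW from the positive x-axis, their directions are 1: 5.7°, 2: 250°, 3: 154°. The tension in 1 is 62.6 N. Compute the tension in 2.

T_2 ≈ 33.1 N

Resolve: ΣF_x = 62.6 cos 5.7° + T_2 cos 250° + T_3 cos 154° = 0.
        ΣF_y = 62.6 sin 5.7° + T_2 sin 250° + T_3 sin 154° = 0.
The known terms sum to (62.29, 6.217) N, so -0.3420 T_2 − 0.8988 T_3 = -62.29 and -0.9397 T_2 + 0.4384 T_3 = -6.217.
Solving simultaneously: T_2 = 33.08 N, T_3 = 56.72 N.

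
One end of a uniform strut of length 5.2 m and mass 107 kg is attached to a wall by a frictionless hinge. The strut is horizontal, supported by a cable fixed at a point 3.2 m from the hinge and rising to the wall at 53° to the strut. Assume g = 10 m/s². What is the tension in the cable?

T ≈ 1090 N

Take torques about the hinge: T sin 53° · 3.2 = 107×10×2.6 = 2782 N·m.
So T = 2782 / (0.7986 × 3.2) = 1088.6 N.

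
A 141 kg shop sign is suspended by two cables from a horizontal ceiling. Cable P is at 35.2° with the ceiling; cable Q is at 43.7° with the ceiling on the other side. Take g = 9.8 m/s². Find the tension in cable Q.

T_Q ≈ 1150 N

Weight W = 141 × 9.8 = 1382 N acts straight down.
Horizontal: T_P cos 35.2° = T_Q cos 43.7°  →  T_P = 0.8847 T_Q.
Vertical: T_P sin 35.2° + T_Q sin 43.7° = 1382.
Substituting the horizontal relation into the vertical equation gives 1.201 T_Q = 1382, so T_Q = 1151 N.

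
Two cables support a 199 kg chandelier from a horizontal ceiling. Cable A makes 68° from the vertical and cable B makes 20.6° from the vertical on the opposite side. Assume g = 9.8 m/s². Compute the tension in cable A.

T_A ≈ 686 N

Angles from the horizontal: cable A is 90° − 68° = 22°, cable B is 90° − 20.6° = 69.4°.
Weight W = 199 × 9.8 = 1950 N acts straight down.
Horizontal: T_A cos 22° = T_B cos 69.4°  →  T_B = 2.635 T_A.
Vertical: T_A sin 22° + T_B sin 69.4° = 1950.
Substituting the horizontal relation into the vertical equation gives 2.841 T_A = 1950, so T_A = 686.4 N.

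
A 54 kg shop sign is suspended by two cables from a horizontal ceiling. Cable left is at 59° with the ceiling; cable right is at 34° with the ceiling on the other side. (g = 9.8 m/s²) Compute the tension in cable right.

Weight W = 54 × 9.8 = 529.2 N acts straight down.
Horizontal: T_left cos 59° = T_right cos 34°  →  T_left = 1.61 T_right.
Vertical: T_left sin 59° + T_right sin 34° = 529.2.
Substituting the horizontal relation into the vertical equation gives 1.939 T_right = 529.2, so T_right = 272.9 N.

T_right ≈ 273 N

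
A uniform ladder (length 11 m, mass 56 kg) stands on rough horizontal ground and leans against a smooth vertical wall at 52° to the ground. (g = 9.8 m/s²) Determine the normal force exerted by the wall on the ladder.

Torques about the foot: N_wall · 11 sin 52° = 56×9.8×5.5 cos 52° → N_wall = 214.38 N.

N_wall ≈ 214 N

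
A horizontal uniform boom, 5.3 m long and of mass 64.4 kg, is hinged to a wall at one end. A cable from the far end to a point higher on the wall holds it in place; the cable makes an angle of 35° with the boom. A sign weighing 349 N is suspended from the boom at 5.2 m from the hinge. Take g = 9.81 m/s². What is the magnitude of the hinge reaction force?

|H| ≈ 994 N

Take torques about the hinge: T sin 35° · 5.3 = 64.4×9.81×2.65 + 349×5.2 = 3489 N·m.
So T = 3489 / (0.5736 × 5.3) = 1147.7 N.
ΣF_x = 0: H_x = T cos 35° = 940.15 N.
ΣF_y = 0: H_y = (64.4×9.81 + 349) − T sin 35° = 980.76 − 658.3 = 322.47 N.
|H| = √(H_x² + H_y²) = √((940.15)² + (322.47)²) = 993.91 N.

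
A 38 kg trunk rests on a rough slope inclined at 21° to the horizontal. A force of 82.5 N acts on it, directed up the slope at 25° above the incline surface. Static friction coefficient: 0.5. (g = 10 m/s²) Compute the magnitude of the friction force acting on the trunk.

Axes along / perpendicular to the incline. W sin 21° = 136.2 N down-slope; W cos 21° = 354.8 N into the surface.
Perpendicular: N = W cos 21° − P sin 25° = 354.8 − 34.87 = 319.9 N.
Along incline: P cos 25° + f = W sin 21° (friction acts up-slope) → f = 136.2 − 74.77 = 61.41 N.
|f| = 61.41 N ≤ μN = 159.9 N, so the trunk is indeed static.

f ≈ 61.4 N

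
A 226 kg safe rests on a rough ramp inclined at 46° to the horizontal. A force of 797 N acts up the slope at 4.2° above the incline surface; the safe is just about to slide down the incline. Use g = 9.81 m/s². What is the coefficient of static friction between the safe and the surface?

μ ≈ 0.540

On the verge of sliding down the incline, friction is at its maximum μN and acts up the slope.
Perpendicular to incline: N = W cos 46° − P sin 4.2° = 1540 − 58.37 = 1482 N.
Along incline: P cos 4.2° + μN = W sin 46° → μ = (W sin 46° − P cos 4.2°) / N = 0.5399.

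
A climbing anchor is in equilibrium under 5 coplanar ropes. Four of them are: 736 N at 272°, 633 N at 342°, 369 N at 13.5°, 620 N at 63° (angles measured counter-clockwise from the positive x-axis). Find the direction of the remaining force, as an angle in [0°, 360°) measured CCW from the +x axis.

Sum the known components: ΣF_x = 1268 N, ΣF_y = -292.6 N.
For equilibrium the remaining force must supply (−ΣF_x, −ΣF_y) = (-1268, 292.6) N.
Magnitude = √((-1268)² + (292.6)²) = 1301 N; direction = atan2(292.6, -1268) = 167.0°.

θ ≈ 167°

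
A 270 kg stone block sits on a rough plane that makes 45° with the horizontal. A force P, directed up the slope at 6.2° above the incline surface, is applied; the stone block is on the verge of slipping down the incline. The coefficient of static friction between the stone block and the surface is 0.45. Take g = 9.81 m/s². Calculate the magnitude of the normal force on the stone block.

On the verge of sliding down the incline, friction equals μN and acts up the slope.
Perpendicular: N + P sin 6.2° = W cos 45° = 1873 N.
Along incline: P cos 6.2° + μN = W sin 45° with W sin 45° = 1873 N.
Solving the pair for P and N: P = 1089 N, N = 1755 N (and f = μN = 789.9 N).

N ≈ 1760 N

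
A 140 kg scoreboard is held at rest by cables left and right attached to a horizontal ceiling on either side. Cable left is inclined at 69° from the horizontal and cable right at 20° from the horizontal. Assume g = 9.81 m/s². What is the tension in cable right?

Weight W = 140 × 9.81 = 1373 N acts straight down.
Horizontal: T_left cos 69° = T_right cos 20°  →  T_left = 2.622 T_right.
Vertical: T_left sin 69° + T_right sin 20° = 1373.
Substituting the horizontal relation into the vertical equation gives 2.79 T_right = 1373, so T_right = 492.3 N.

T_right ≈ 492 N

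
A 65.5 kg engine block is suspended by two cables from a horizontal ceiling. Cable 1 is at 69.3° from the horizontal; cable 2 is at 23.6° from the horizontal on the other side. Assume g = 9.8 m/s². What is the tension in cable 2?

T_2 ≈ 227 N

Weight W = 65.5 × 9.8 = 641.9 N acts straight down.
Horizontal: T_1 cos 69.3° = T_2 cos 23.6°  →  T_1 = 2.592 T_2.
Vertical: T_1 sin 69.3° + T_2 sin 23.6° = 641.9.
Substituting the horizontal relation into the vertical equation gives 2.825 T_2 = 641.9, so T_2 = 227.2 N.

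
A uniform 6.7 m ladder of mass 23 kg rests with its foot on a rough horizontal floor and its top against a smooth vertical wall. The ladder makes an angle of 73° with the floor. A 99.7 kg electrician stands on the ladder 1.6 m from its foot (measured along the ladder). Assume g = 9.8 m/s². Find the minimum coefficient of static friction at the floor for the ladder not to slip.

μ_min ≈ 0.0880

ΣF_y = 0: N_floor = 23×9.8 + 99.7×9.8 = 1202.5 N.
Torques about the foot: N_wall · 6.7 sin 73° = 23×9.8×3.35 cos 73° + 99.7×9.8×1.6 cos 73° → N_wall = 105.79 N.
ΣF_x = 0: f_floor = N_wall = 105.79 N.
μ_min = f_floor / N_floor = 105.79 / 1202.5 = 0.08798.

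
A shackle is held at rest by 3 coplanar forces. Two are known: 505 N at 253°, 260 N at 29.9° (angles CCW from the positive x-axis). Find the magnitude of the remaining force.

F ≈ 362 N

Sum the known components: ΣF_x = 77.75 N, ΣF_y = -353.3 N.
For equilibrium the remaining force must supply (−ΣF_x, −ΣF_y) = (-77.75, 353.3) N.
Magnitude = √((-77.75)² + (353.3)²) = 361.8 N; direction = atan2(353.3, -77.75) = 102.4°.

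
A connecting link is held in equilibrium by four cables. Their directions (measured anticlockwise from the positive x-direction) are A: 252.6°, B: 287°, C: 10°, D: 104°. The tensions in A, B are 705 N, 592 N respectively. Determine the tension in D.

Resolve: ΣF_x = 705 cos 252.6° + 592 cos 287° + T_C cos 10° + T_D cos 104° = 0.
        ΣF_y = 705 sin 252.6° + 592 sin 287° + T_C sin 10° + T_D sin 104° = 0.
The known terms sum to (-37.74, -1239) N, so 0.9848 T_C − 0.2419 T_D = 37.74 and 0.1736 T_C + 0.9703 T_D = 1239.
Solving simultaneously: T_C = 337.2 N, T_D = 1216 N.

T_D ≈ 1220 N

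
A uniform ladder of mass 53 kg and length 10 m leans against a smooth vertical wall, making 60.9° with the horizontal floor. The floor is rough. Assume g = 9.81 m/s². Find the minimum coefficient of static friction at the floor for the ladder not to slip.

μ_min ≈ 0.278

ΣF_y = 0: N_floor = 53×9.81 = 519.93 N.
Torques about the foot: N_wall · 10 sin 60.9° = 53×9.81×5 cos 60.9° → N_wall = 144.69 N.
ΣF_x = 0: f_floor = N_wall = 144.69 N.
μ_min = f_floor / N_floor = 144.69 / 519.93 = 0.2783.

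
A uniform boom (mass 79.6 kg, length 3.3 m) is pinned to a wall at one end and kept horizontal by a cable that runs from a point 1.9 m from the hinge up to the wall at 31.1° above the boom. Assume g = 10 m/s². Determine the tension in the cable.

T ≈ 1340 N

Take torques about the hinge: T sin 31.1° · 1.9 = 79.6×10×1.65 = 1313.4 N·m.
So T = 1313.4 / (0.5165 × 1.9) = 1338.3 N.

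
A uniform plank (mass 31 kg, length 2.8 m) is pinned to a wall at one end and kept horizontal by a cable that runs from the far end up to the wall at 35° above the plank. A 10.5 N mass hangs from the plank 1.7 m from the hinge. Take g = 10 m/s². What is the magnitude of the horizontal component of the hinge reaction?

H_x ≈ 230 N

Take torques about the hinge: T sin 35° · 2.8 = 31×10×1.4 + 10.5×1.7 = 451.85 N·m.
So T = 451.85 / (0.5736 × 2.8) = 281.35 N.
ΣF_x = 0: H_x = T cos 35° = 230.47 N.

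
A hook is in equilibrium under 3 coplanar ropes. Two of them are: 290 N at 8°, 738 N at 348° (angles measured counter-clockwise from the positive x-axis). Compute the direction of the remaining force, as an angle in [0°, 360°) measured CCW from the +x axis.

Sum the known components: ΣF_x = 1009 N, ΣF_y = -113.1 N.
For equilibrium the remaining force must supply (−ΣF_x, −ΣF_y) = (-1009, 113.1) N.
Magnitude = √((-1009)² + (113.1)²) = 1015 N; direction = atan2(113.1, -1009) = 173.6°.

θ ≈ 174°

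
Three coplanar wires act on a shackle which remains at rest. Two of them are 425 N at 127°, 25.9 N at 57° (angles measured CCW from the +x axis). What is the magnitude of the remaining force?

F ≈ 435 N

Sum the known components: ΣF_x = -241.7 N, ΣF_y = 361.1 N.
For equilibrium the remaining force must supply (−ΣF_x, −ΣF_y) = (241.7, -361.1) N.
Magnitude = √((241.7)² + (-361.1)²) = 434.5 N; direction = atan2(-361.1, 241.7) = 303.8°.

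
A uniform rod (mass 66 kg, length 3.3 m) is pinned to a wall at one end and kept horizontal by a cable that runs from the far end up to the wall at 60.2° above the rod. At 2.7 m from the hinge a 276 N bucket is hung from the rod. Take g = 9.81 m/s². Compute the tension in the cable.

T ≈ 633 N

Take torques about the hinge: T sin 60.2° · 3.3 = 66×9.81×1.65 + 276×2.7 = 1813.5 N·m.
So T = 1813.5 / (0.8678 × 3.3) = 633.29 N.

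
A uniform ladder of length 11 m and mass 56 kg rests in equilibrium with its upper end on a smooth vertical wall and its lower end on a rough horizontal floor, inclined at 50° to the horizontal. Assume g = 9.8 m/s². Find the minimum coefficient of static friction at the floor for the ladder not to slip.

μ_min ≈ 0.420

ΣF_y = 0: N_floor = 56×9.8 = 548.8 N.
Torques about the foot: N_wall · 11 sin 50° = 56×9.8×5.5 cos 50° → N_wall = 230.25 N.
ΣF_x = 0: f_floor = N_wall = 230.25 N.
μ_min = f_floor / N_floor = 230.25 / 548.8 = 0.4195.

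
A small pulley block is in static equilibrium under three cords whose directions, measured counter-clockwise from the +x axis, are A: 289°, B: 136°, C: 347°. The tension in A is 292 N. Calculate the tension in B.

T_B ≈ 481 N

Resolve: ΣF_x = 292 cos 289° + T_B cos 136° + T_C cos 347° = 0.
        ΣF_y = 292 sin 289° + T_B sin 136° + T_C sin 347° = 0.
The known terms sum to (95.07, -276.1) N, so -0.7193 T_B + 0.9744 T_C = -95.07 and 0.6947 T_B − 0.2250 T_C = 276.1.
Solving simultaneously: T_B = 480.8 N, T_C = 257.4 N.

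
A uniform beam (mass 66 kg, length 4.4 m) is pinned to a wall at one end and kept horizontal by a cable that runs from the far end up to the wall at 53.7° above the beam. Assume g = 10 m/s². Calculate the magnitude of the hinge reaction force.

Take torques about the hinge: T sin 53.7° · 4.4 = 66×10×2.2 = 1452 N·m.
So T = 1452 / (0.8059 × 4.4) = 409.47 N.
ΣF_x = 0: H_x = T cos 53.7° = 242.41 N.
ΣF_y = 0: H_y = (66×10) − T sin 53.7° = 660 − 330 = 330 N.
|H| = √(H_x² + H_y²) = √((242.41)² + (330)²) = 409.47 N.

|H| ≈ 409 N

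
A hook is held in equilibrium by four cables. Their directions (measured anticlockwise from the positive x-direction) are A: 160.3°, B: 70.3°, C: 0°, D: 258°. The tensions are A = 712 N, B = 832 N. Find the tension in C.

Resolve: ΣF_x = 712 cos 160.3° + 832 cos 70.3° + T_C cos 0° + T_D cos 258° = 0.
        ΣF_y = 712 sin 160.3° + 832 sin 70.3° + T_C sin 0° + T_D sin 258° = 0.
The known terms sum to (-389.9, 1023) N, so 1.0000 T_C − 0.2079 T_D = 389.9 and 0.0000 T_C − 0.9781 T_D = -1023.
Solving simultaneously: T_C = 607.4 N, T_D = 1046 N.

T_C ≈ 607 N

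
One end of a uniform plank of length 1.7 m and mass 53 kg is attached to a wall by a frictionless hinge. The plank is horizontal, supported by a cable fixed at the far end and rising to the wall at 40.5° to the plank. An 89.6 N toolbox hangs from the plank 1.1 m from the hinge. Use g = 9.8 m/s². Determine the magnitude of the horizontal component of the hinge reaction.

Take torques about the hinge: T sin 40.5° · 1.7 = 53×9.8×0.85 + 89.6×1.1 = 540.05 N·m.
So T = 540.05 / (0.6494 × 1.7) = 489.15 N.
ΣF_x = 0: H_x = T cos 40.5° = 371.95 N.

H_x ≈ 372 N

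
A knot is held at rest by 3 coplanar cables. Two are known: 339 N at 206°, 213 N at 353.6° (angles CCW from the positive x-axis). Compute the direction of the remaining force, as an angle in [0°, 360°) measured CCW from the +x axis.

θ ≈ 61.6°

Sum the known components: ΣF_x = -93.02 N, ΣF_y = -172.4 N.
For equilibrium the remaining force must supply (−ΣF_x, −ΣF_y) = (93.02, 172.4) N.
Magnitude = √((93.02)² + (172.4)²) = 195.9 N; direction = atan2(172.4, 93.02) = 61.6°.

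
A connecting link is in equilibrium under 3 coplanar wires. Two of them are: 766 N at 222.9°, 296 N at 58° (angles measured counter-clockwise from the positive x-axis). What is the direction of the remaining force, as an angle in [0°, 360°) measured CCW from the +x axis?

Sum the known components: ΣF_x = -404.3 N, ΣF_y = -270.4 N.
For equilibrium the remaining force must supply (−ΣF_x, −ΣF_y) = (404.3, 270.4) N.
Magnitude = √((404.3)² + (270.4)²) = 486.4 N; direction = atan2(270.4, 404.3) = 33.8°.

θ ≈ 33.8°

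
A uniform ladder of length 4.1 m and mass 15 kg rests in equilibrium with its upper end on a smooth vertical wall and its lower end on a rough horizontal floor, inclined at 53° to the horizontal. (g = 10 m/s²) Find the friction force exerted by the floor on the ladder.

Torques about the foot: N_wall · 4.1 sin 53° = 15×10×2.05 cos 53° → N_wall = 56.517 N.
ΣF_x = 0: f_floor = N_wall = 56.517 N.

f ≈ 56.5 N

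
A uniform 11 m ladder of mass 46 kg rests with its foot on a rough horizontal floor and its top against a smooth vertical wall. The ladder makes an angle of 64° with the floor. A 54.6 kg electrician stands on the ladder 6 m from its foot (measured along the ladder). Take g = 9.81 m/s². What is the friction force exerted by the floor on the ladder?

Torques about the foot: N_wall · 11 sin 64° = 46×9.81×5.5 cos 64° + 54.6×9.81×6 cos 64° → N_wall = 252.54 N.
ΣF_x = 0: f_floor = N_wall = 252.54 N.

f ≈ 253 N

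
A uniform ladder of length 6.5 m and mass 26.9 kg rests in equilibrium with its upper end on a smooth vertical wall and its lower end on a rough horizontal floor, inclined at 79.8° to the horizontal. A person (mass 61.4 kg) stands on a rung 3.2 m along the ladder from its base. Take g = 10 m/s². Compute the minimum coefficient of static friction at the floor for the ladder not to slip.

μ_min ≈ 0.0890

ΣF_y = 0: N_floor = 26.9×10 + 61.4×10 = 883 N.
Torques about the foot: N_wall · 6.5 sin 79.8° = 26.9×10×3.25 cos 79.8° + 61.4×10×3.2 cos 79.8° → N_wall = 78.589 N.
ΣF_x = 0: f_floor = N_wall = 78.589 N.
μ_min = f_floor / N_floor = 78.589 / 883 = 0.089.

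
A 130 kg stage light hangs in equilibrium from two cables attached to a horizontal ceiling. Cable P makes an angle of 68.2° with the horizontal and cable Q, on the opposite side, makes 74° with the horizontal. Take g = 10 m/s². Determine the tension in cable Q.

Weight W = 130 × 10 = 1300 N acts straight down.
Horizontal: T_P cos 68.2° = T_Q cos 74°  →  T_P = 0.7422 T_Q.
Vertical: T_P sin 68.2° + T_Q sin 74° = 1300.
Substituting the horizontal relation into the vertical equation gives 1.65 T_Q = 1300, so T_Q = 787.7 N.

T_Q ≈ 788 N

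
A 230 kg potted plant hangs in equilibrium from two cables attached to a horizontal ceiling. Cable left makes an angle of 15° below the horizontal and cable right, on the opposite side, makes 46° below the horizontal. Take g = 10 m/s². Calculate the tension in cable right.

Weight W = 230 × 10 = 2300 N acts straight down.
Horizontal: T_left cos 15° = T_right cos 46°  →  T_left = 0.7192 T_right.
Vertical: T_left sin 15° + T_right sin 46° = 2300.
Substituting the horizontal relation into the vertical equation gives 0.9055 T_right = 2300, so T_right = 2540 N.

T_right ≈ 2540 N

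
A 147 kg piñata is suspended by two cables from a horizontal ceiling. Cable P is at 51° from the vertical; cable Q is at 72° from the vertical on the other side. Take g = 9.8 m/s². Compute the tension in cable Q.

T_Q ≈ 1330 N

Angles from the horizontal: cable P is 90° − 51° = 39°, cable Q is 90° − 72° = 18°.
Weight W = 147 × 9.8 = 1441 N acts straight down.
Horizontal: T_P cos 39° = T_Q cos 18°  →  T_P = 1.224 T_Q.
Vertical: T_P sin 39° + T_Q sin 18° = 1441.
Substituting the horizontal relation into the vertical equation gives 1.079 T_Q = 1441, so T_Q = 1335 N.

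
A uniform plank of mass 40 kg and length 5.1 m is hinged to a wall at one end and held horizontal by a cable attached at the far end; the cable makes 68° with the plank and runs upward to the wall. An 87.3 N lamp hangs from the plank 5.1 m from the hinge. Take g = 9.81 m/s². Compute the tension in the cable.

T ≈ 306 N

Take torques about the hinge: T sin 68° · 5.1 = 40×9.81×2.55 + 87.3×5.1 = 1445.8 N·m.
So T = 1445.8 / (0.9272 × 5.1) = 305.76 N.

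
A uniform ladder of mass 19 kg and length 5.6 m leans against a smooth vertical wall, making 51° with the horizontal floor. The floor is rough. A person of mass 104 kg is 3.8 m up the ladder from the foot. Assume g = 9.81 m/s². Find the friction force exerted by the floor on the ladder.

f ≈ 636 N

Torques about the foot: N_wall · 5.6 sin 51° = 19×9.81×2.8 cos 51° + 104×9.81×3.8 cos 51° → N_wall = 636.09 N.
ΣF_x = 0: f_floor = N_wall = 636.09 N.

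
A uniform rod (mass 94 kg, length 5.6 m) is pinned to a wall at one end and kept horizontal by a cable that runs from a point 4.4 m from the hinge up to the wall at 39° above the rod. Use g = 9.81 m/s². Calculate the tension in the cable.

T ≈ 932 N

Take torques about the hinge: T sin 39° · 4.4 = 94×9.81×2.8 = 2582 N·m.
So T = 2582 / (0.6293 × 4.4) = 932.46 N.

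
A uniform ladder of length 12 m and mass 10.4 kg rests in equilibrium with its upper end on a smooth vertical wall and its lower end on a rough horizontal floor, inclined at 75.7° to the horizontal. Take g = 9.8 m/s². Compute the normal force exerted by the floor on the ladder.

ΣF_y = 0: N_floor = 10.4×9.8 = 101.92 N.

N_floor ≈ 102 N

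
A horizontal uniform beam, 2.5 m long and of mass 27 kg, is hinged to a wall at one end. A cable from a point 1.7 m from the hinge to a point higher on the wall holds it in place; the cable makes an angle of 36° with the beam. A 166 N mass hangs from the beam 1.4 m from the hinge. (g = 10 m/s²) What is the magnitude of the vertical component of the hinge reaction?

|H_y| ≈ 101 N

Take torques about the hinge: T sin 36° · 1.7 = 27×10×1.25 + 166×1.4 = 569.9 N·m.
So T = 569.9 / (0.5878 × 1.7) = 570.34 N.
ΣF_y = 0: H_y = (27×10 + 166) − T sin 36° = 436 − 335.24 = 100.76 N.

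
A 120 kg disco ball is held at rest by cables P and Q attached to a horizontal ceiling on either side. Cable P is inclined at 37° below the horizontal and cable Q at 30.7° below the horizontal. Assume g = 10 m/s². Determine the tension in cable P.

Weight W = 120 × 10 = 1200 N acts straight down.
Horizontal: T_P cos 37° = T_Q cos 30.7°  →  T_Q = 0.9288 T_P.
Vertical: T_P sin 37° + T_Q sin 30.7° = 1200.
Substituting the horizontal relation into the vertical equation gives 1.076 T_P = 1200, so T_P = 1115 N.

T_P ≈ 1120 N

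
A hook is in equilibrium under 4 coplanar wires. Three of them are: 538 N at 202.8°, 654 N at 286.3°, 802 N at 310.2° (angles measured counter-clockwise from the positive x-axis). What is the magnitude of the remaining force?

F ≈ 1460 N

Sum the known components: ΣF_x = 205.3 N, ΣF_y = -1449 N.
For equilibrium the remaining force must supply (−ΣF_x, −ΣF_y) = (-205.3, 1449) N.
Magnitude = √((-205.3)² + (1449)²) = 1463 N; direction = atan2(1449, -205.3) = 98.1°.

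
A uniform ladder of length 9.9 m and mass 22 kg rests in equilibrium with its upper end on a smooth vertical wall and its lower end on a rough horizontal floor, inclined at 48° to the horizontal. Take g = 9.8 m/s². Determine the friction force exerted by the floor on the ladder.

f ≈ 97.1 N

Torques about the foot: N_wall · 9.9 sin 48° = 22×9.8×4.95 cos 48° → N_wall = 97.064 N.
ΣF_x = 0: f_floor = N_wall = 97.064 N.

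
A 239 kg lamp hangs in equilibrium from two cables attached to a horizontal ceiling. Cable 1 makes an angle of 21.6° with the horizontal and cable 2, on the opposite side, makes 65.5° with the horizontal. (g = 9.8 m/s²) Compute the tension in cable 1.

T_1 ≈ 973 N

Weight W = 239 × 9.8 = 2342 N acts straight down.
Horizontal: T_1 cos 21.6° = T_2 cos 65.5°  →  T_2 = 2.242 T_1.
Vertical: T_1 sin 21.6° + T_2 sin 65.5° = 2342.
Substituting the horizontal relation into the vertical equation gives 2.408 T_1 = 2342, so T_1 = 972.5 N.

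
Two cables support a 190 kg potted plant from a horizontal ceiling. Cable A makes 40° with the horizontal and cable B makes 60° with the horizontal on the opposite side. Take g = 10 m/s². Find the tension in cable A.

T_A ≈ 965 N

Weight W = 190 × 10 = 1900 N acts straight down.
Horizontal: T_A cos 40° = T_B cos 60°  →  T_B = 1.532 T_A.
Vertical: T_A sin 40° + T_B sin 60° = 1900.
Substituting the horizontal relation into the vertical equation gives 1.97 T_A = 1900, so T_A = 964.7 N.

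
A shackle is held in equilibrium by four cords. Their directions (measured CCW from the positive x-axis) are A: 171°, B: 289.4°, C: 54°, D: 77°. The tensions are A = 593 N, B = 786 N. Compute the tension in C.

T_C ≈ 436 N

Resolve: ΣF_x = 593 cos 171° + 786 cos 289.4° + T_C cos 54° + T_D cos 77° = 0.
        ΣF_y = 593 sin 171° + 786 sin 289.4° + T_C sin 54° + T_D sin 77° = 0.
The known terms sum to (-324.6, -648.6) N, so 0.5878 T_C + 0.2250 T_D = 324.6 and 0.8090 T_C + 0.9744 T_D = 648.6.
Solving simultaneously: T_C = 436.1 N, T_D = 303.6 N.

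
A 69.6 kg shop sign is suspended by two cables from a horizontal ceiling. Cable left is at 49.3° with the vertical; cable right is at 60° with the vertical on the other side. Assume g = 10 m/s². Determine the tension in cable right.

T_right ≈ 559 N

Angles from the horizontal: cable left is 90° − 49.3° = 40.7°, cable right is 90° − 60° = 30°.
Weight W = 69.6 × 10 = 696 N acts straight down.
Horizontal: T_left cos 40.7° = T_right cos 30°  →  T_left = 1.142 T_right.
Vertical: T_left sin 40.7° + T_right sin 30° = 696.
Substituting the horizontal relation into the vertical equation gives 1.245 T_right = 696, so T_right = 559.1 N.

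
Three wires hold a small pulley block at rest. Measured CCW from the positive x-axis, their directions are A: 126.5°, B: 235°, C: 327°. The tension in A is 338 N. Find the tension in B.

T_B ≈ 118 N

Resolve: ΣF_x = 338 cos 126.5° + T_B cos 235° + T_C cos 327° = 0.
        ΣF_y = 338 sin 126.5° + T_B sin 235° + T_C sin 327° = 0.
The known terms sum to (-201.1, 271.7) N, so -0.5736 T_B + 0.8387 T_C = 201.1 and -0.8192 T_B − 0.5446 T_C = -271.7.
Solving simultaneously: T_B = 118.4 N, T_C = 320.7 N.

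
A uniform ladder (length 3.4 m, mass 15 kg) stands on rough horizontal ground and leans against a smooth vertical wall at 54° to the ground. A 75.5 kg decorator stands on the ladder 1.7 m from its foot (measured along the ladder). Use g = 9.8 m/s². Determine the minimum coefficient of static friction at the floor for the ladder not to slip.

ΣF_y = 0: N_floor = 15×9.8 + 75.5×9.8 = 886.9 N.
Torques about the foot: N_wall · 3.4 sin 54° = 15×9.8×1.7 cos 54° + 75.5×9.8×1.7 cos 54° → N_wall = 322.19 N.
ΣF_x = 0: f_floor = N_wall = 322.19 N.
μ_min = f_floor / N_floor = 322.19 / 886.9 = 0.3633.

μ_min ≈ 0.363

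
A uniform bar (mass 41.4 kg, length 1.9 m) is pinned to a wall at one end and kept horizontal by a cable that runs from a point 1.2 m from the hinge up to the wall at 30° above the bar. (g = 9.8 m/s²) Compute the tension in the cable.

T ≈ 642 N

Take torques about the hinge: T sin 30° · 1.2 = 41.4×9.8×0.95 = 385.43 N·m.
So T = 385.43 / (0.5000 × 1.2) = 642.39 N.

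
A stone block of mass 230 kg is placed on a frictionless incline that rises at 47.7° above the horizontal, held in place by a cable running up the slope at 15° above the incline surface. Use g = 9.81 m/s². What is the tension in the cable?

T ≈ 1730 N

Take axes along and perpendicular to the incline. Weight components: W sin 47.7° = 1669 N down-slope, W cos 47.7° = 1519 N into the surface.
Along incline: T cos 15° = W sin 47.7° → T = 1728 N.
Perpendicular: N = W cos 47.7° − T sin 15° = 1071 N.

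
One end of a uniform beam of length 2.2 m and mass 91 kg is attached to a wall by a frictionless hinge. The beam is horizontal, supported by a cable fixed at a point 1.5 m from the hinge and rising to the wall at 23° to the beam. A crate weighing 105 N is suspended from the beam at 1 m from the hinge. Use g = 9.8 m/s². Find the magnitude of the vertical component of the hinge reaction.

|H_y| ≈ 273 N

Take torques about the hinge: T sin 23° · 1.5 = 91×9.8×1.1 + 105×1 = 1086 N·m.
So T = 1086 / (0.3907 × 1.5) = 1852.9 N.
ΣF_y = 0: H_y = (91×9.8 + 105) − T sin 23° = 996.8 − 723.99 = 272.81 N.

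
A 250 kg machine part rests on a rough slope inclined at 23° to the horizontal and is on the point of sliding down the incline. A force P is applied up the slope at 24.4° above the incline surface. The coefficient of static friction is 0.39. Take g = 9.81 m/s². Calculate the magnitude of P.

On the verge of sliding down the incline, friction equals μN and acts up the slope.
Perpendicular: N + P sin 24.4° = W cos 23° = 2258 N.
Along incline: P cos 24.4° + μN = W sin 23° with W sin 23° = 958.3 N.
Solving the pair for P and N: P = 103.8 N, N = 2215 N (and f = μN = 863.7 N).

P ≈ 104 N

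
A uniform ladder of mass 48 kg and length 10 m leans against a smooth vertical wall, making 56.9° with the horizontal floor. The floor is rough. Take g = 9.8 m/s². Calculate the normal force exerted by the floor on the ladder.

ΣF_y = 0: N_floor = 48×9.8 = 470.4 N.

N_floor ≈ 470 N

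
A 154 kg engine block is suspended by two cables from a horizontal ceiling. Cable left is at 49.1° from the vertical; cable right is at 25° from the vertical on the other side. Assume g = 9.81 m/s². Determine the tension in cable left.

Angles from the horizontal: cable left is 90° − 49.1° = 40.9°, cable right is 90° − 25° = 65°.
Weight W = 154 × 9.81 = 1511 N acts straight down.
Horizontal: T_left cos 40.9° = T_right cos 65°  →  T_right = 1.789 T_left.
Vertical: T_left sin 40.9° + T_right sin 65° = 1511.
Substituting the horizontal relation into the vertical equation gives 2.276 T_left = 1511, so T_left = 663.9 N.

T_left ≈ 664 N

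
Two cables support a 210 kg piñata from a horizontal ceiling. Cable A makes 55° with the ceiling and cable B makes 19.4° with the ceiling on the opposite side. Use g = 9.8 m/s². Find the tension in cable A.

Weight W = 210 × 9.8 = 2058 N acts straight down.
Horizontal: T_A cos 55° = T_B cos 19.4°  →  T_B = 0.6081 T_A.
Vertical: T_A sin 55° + T_B sin 19.4° = 2058.
Substituting the horizontal relation into the vertical equation gives 1.021 T_A = 2058, so T_A = 2015 N.

T_A ≈ 2020 N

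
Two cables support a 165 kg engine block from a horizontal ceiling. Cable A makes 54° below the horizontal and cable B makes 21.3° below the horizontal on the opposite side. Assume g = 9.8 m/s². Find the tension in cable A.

T_A ≈ 1560 N

Weight W = 165 × 9.8 = 1617 N acts straight down.
Horizontal: T_A cos 54° = T_B cos 21.3°  →  T_B = 0.6309 T_A.
Vertical: T_A sin 54° + T_B sin 21.3° = 1617.
Substituting the horizontal relation into the vertical equation gives 1.038 T_A = 1617, so T_A = 1558 N.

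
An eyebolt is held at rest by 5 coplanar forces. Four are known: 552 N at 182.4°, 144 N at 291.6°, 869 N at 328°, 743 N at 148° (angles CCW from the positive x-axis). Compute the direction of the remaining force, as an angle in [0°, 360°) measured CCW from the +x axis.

Sum the known components: ΣF_x = -391.7 N, ΣF_y = -223.8 N.
For equilibrium the remaining force must supply (−ΣF_x, −ΣF_y) = (391.7, 223.8) N.
Magnitude = √((391.7)² + (223.8)²) = 451.1 N; direction = atan2(223.8, 391.7) = 29.7°.

θ ≈ 29.7°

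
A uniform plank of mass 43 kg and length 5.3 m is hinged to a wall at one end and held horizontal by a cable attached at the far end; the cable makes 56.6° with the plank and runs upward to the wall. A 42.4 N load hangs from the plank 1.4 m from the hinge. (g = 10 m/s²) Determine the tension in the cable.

Take torques about the hinge: T sin 56.6° · 5.3 = 43×10×2.65 + 42.4×1.4 = 1198.9 N·m.
So T = 1198.9 / (0.8348 × 5.3) = 270.95 N.

T ≈ 271 N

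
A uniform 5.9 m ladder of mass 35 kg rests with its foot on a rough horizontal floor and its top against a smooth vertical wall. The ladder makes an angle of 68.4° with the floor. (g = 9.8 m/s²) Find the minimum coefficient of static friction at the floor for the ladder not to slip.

ΣF_y = 0: N_floor = 35×9.8 = 343 N.
Torques about the foot: N_wall · 5.9 sin 68.4° = 35×9.8×2.95 cos 68.4° → N_wall = 67.902 N.
ΣF_x = 0: f_floor = N_wall = 67.902 N.
μ_min = f_floor / N_floor = 67.902 / 343 = 0.198.

μ_min ≈ 0.198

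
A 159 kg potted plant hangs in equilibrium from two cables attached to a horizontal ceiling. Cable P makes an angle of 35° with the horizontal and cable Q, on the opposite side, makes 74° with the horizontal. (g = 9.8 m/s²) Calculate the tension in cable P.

Weight W = 159 × 9.8 = 1558 N acts straight down.
Horizontal: T_P cos 35° = T_Q cos 74°  →  T_Q = 2.972 T_P.
Vertical: T_P sin 35° + T_Q sin 74° = 1558.
Substituting the horizontal relation into the vertical equation gives 3.43 T_P = 1558, so T_P = 454.2 N.

T_P ≈ 454 N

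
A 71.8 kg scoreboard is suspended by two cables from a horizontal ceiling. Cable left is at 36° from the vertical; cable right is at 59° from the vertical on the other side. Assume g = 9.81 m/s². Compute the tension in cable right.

Angles from the horizontal: cable left is 90° − 36° = 54°, cable right is 90° − 59° = 31°.
Weight W = 71.8 × 9.81 = 704.4 N acts straight down.
Horizontal: T_left cos 54° = T_right cos 31°  →  T_left = 1.458 T_right.
Vertical: T_left sin 54° + T_right sin 31° = 704.4.
Substituting the horizontal relation into the vertical equation gives 1.695 T_right = 704.4, so T_right = 415.6 N.

T_right ≈ 416 N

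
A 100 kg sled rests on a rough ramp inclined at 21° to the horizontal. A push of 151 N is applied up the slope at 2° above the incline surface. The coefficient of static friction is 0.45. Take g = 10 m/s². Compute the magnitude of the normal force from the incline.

Axes along / perpendicular to the incline. W sin 21° = 358.4 N down-slope; W cos 21° = 933.6 N into the surface.
Perpendicular: N = W cos 21° − P sin 2° = 933.6 − 5.27 = 928.3 N.
Along incline: P cos 2° + f = W sin 21° (friction acts up-slope) → f = 358.4 − 150.9 = 207.5 N.
|f| = 207.5 N ≤ μN = 417.7 N, so the sled is indeed static.

N ≈ 928 N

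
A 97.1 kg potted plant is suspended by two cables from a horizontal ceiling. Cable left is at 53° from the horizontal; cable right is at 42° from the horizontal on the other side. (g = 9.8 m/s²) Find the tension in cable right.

Weight W = 97.1 × 9.8 = 951.6 N acts straight down.
Horizontal: T_left cos 53° = T_right cos 42°  →  T_left = 1.235 T_right.
Vertical: T_left sin 53° + T_right sin 42° = 951.6.
Substituting the horizontal relation into the vertical equation gives 1.655 T_right = 951.6, so T_right = 574.9 N.

T_right ≈ 575 N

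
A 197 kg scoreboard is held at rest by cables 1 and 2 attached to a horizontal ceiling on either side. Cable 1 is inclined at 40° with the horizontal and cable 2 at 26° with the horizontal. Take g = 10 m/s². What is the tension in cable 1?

Weight W = 197 × 10 = 1970 N acts straight down.
Horizontal: T_1 cos 40° = T_2 cos 26°  →  T_2 = 0.8523 T_1.
Vertical: T_1 sin 40° + T_2 sin 26° = 1970.
Substituting the horizontal relation into the vertical equation gives 1.016 T_1 = 1970, so T_1 = 1938 N.

T_1 ≈ 1940 N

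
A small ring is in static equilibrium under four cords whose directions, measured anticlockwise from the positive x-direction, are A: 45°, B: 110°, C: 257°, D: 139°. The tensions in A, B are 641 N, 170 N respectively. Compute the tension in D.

Resolve: ΣF_x = 641 cos 45° + 170 cos 110° + T_C cos 257° + T_D cos 139° = 0.
        ΣF_y = 641 sin 45° + 170 sin 110° + T_C sin 257° + T_D sin 139° = 0.
The known terms sum to (395.1, 613) N, so -0.2250 T_C − 0.7547 T_D = -395.1 and -0.9744 T_C + 0.6561 T_D = -613.
Solving simultaneously: T_C = 817.6 N, T_D = 279.8 N.

T_D ≈ 280 N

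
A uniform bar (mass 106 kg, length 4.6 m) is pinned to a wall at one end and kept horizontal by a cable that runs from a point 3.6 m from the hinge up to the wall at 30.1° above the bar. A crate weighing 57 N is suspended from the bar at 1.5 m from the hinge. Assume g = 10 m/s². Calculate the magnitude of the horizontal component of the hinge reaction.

Take torques about the hinge: T sin 30.1° · 3.6 = 106×10×2.3 + 57×1.5 = 2523.5 N·m.
So T = 2523.5 / (0.5015 × 3.6) = 1397.7 N.
ΣF_x = 0: H_x = T cos 30.1° = 1209.2 N.

H_x ≈ 1210 N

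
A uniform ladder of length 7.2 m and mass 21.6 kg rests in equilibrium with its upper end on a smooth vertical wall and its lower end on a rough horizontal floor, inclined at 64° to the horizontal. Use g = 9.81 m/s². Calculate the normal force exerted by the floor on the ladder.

ΣF_y = 0: N_floor = 21.6×9.81 = 211.9 N.

N_floor ≈ 212 N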